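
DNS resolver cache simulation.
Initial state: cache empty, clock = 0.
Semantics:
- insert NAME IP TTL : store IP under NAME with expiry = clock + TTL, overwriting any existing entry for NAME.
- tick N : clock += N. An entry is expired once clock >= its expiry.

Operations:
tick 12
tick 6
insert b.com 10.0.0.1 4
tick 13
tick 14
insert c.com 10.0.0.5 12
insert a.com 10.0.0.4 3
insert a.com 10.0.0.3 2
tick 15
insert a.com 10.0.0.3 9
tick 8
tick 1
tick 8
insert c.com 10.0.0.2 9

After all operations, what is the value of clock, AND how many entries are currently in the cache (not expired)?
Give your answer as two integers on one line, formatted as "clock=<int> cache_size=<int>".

Answer: clock=77 cache_size=1

Derivation:
Op 1: tick 12 -> clock=12.
Op 2: tick 6 -> clock=18.
Op 3: insert b.com -> 10.0.0.1 (expiry=18+4=22). clock=18
Op 4: tick 13 -> clock=31. purged={b.com}
Op 5: tick 14 -> clock=45.
Op 6: insert c.com -> 10.0.0.5 (expiry=45+12=57). clock=45
Op 7: insert a.com -> 10.0.0.4 (expiry=45+3=48). clock=45
Op 8: insert a.com -> 10.0.0.3 (expiry=45+2=47). clock=45
Op 9: tick 15 -> clock=60. purged={a.com,c.com}
Op 10: insert a.com -> 10.0.0.3 (expiry=60+9=69). clock=60
Op 11: tick 8 -> clock=68.
Op 12: tick 1 -> clock=69. purged={a.com}
Op 13: tick 8 -> clock=77.
Op 14: insert c.com -> 10.0.0.2 (expiry=77+9=86). clock=77
Final clock = 77
Final cache (unexpired): {c.com} -> size=1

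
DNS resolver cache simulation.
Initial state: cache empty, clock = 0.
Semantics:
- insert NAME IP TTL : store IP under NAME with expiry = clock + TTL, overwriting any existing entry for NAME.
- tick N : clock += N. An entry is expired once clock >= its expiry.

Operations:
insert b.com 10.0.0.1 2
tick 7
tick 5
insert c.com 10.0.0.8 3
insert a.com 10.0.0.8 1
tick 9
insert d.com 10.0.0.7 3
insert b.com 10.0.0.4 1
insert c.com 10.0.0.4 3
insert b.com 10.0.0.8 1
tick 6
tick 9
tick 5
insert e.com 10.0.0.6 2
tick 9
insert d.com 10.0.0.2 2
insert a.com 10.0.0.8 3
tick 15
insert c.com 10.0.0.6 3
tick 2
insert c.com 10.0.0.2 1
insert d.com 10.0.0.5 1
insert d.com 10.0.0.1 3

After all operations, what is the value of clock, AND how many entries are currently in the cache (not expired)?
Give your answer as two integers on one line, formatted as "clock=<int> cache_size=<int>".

Op 1: insert b.com -> 10.0.0.1 (expiry=0+2=2). clock=0
Op 2: tick 7 -> clock=7. purged={b.com}
Op 3: tick 5 -> clock=12.
Op 4: insert c.com -> 10.0.0.8 (expiry=12+3=15). clock=12
Op 5: insert a.com -> 10.0.0.8 (expiry=12+1=13). clock=12
Op 6: tick 9 -> clock=21. purged={a.com,c.com}
Op 7: insert d.com -> 10.0.0.7 (expiry=21+3=24). clock=21
Op 8: insert b.com -> 10.0.0.4 (expiry=21+1=22). clock=21
Op 9: insert c.com -> 10.0.0.4 (expiry=21+3=24). clock=21
Op 10: insert b.com -> 10.0.0.8 (expiry=21+1=22). clock=21
Op 11: tick 6 -> clock=27. purged={b.com,c.com,d.com}
Op 12: tick 9 -> clock=36.
Op 13: tick 5 -> clock=41.
Op 14: insert e.com -> 10.0.0.6 (expiry=41+2=43). clock=41
Op 15: tick 9 -> clock=50. purged={e.com}
Op 16: insert d.com -> 10.0.0.2 (expiry=50+2=52). clock=50
Op 17: insert a.com -> 10.0.0.8 (expiry=50+3=53). clock=50
Op 18: tick 15 -> clock=65. purged={a.com,d.com}
Op 19: insert c.com -> 10.0.0.6 (expiry=65+3=68). clock=65
Op 20: tick 2 -> clock=67.
Op 21: insert c.com -> 10.0.0.2 (expiry=67+1=68). clock=67
Op 22: insert d.com -> 10.0.0.5 (expiry=67+1=68). clock=67
Op 23: insert d.com -> 10.0.0.1 (expiry=67+3=70). clock=67
Final clock = 67
Final cache (unexpired): {c.com,d.com} -> size=2

Answer: clock=67 cache_size=2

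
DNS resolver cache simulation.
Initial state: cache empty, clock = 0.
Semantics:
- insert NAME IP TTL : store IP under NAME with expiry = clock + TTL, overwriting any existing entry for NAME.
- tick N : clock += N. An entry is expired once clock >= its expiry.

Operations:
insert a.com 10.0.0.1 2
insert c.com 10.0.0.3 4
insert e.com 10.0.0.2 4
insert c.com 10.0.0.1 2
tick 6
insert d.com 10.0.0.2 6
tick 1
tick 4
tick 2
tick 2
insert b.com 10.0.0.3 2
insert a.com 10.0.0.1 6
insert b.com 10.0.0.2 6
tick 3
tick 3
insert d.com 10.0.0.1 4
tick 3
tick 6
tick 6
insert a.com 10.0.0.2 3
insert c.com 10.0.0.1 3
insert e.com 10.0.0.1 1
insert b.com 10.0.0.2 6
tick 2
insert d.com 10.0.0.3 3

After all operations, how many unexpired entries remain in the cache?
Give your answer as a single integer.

Answer: 4

Derivation:
Op 1: insert a.com -> 10.0.0.1 (expiry=0+2=2). clock=0
Op 2: insert c.com -> 10.0.0.3 (expiry=0+4=4). clock=0
Op 3: insert e.com -> 10.0.0.2 (expiry=0+4=4). clock=0
Op 4: insert c.com -> 10.0.0.1 (expiry=0+2=2). clock=0
Op 5: tick 6 -> clock=6. purged={a.com,c.com,e.com}
Op 6: insert d.com -> 10.0.0.2 (expiry=6+6=12). clock=6
Op 7: tick 1 -> clock=7.
Op 8: tick 4 -> clock=11.
Op 9: tick 2 -> clock=13. purged={d.com}
Op 10: tick 2 -> clock=15.
Op 11: insert b.com -> 10.0.0.3 (expiry=15+2=17). clock=15
Op 12: insert a.com -> 10.0.0.1 (expiry=15+6=21). clock=15
Op 13: insert b.com -> 10.0.0.2 (expiry=15+6=21). clock=15
Op 14: tick 3 -> clock=18.
Op 15: tick 3 -> clock=21. purged={a.com,b.com}
Op 16: insert d.com -> 10.0.0.1 (expiry=21+4=25). clock=21
Op 17: tick 3 -> clock=24.
Op 18: tick 6 -> clock=30. purged={d.com}
Op 19: tick 6 -> clock=36.
Op 20: insert a.com -> 10.0.0.2 (expiry=36+3=39). clock=36
Op 21: insert c.com -> 10.0.0.1 (expiry=36+3=39). clock=36
Op 22: insert e.com -> 10.0.0.1 (expiry=36+1=37). clock=36
Op 23: insert b.com -> 10.0.0.2 (expiry=36+6=42). clock=36
Op 24: tick 2 -> clock=38. purged={e.com}
Op 25: insert d.com -> 10.0.0.3 (expiry=38+3=41). clock=38
Final cache (unexpired): {a.com,b.com,c.com,d.com} -> size=4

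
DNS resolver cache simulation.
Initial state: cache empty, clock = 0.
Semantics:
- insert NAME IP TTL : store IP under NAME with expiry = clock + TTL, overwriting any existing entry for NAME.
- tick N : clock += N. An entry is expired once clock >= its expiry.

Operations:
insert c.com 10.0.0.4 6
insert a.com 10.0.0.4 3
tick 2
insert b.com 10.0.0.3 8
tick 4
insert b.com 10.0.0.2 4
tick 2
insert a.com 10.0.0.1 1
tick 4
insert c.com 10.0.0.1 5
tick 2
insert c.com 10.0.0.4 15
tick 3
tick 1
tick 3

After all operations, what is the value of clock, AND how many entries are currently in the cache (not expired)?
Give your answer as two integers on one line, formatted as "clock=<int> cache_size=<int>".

Answer: clock=21 cache_size=1

Derivation:
Op 1: insert c.com -> 10.0.0.4 (expiry=0+6=6). clock=0
Op 2: insert a.com -> 10.0.0.4 (expiry=0+3=3). clock=0
Op 3: tick 2 -> clock=2.
Op 4: insert b.com -> 10.0.0.3 (expiry=2+8=10). clock=2
Op 5: tick 4 -> clock=6. purged={a.com,c.com}
Op 6: insert b.com -> 10.0.0.2 (expiry=6+4=10). clock=6
Op 7: tick 2 -> clock=8.
Op 8: insert a.com -> 10.0.0.1 (expiry=8+1=9). clock=8
Op 9: tick 4 -> clock=12. purged={a.com,b.com}
Op 10: insert c.com -> 10.0.0.1 (expiry=12+5=17). clock=12
Op 11: tick 2 -> clock=14.
Op 12: insert c.com -> 10.0.0.4 (expiry=14+15=29). clock=14
Op 13: tick 3 -> clock=17.
Op 14: tick 1 -> clock=18.
Op 15: tick 3 -> clock=21.
Final clock = 21
Final cache (unexpired): {c.com} -> size=1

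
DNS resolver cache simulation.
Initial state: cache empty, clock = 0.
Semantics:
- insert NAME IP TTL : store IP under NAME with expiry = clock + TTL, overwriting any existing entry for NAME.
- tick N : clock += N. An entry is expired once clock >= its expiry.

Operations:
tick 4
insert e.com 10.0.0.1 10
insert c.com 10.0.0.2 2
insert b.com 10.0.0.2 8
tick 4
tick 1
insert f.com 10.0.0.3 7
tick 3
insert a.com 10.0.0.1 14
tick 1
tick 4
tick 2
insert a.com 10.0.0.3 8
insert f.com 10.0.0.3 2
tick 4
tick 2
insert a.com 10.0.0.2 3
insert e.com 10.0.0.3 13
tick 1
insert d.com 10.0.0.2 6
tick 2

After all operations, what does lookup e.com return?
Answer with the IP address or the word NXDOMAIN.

Answer: 10.0.0.3

Derivation:
Op 1: tick 4 -> clock=4.
Op 2: insert e.com -> 10.0.0.1 (expiry=4+10=14). clock=4
Op 3: insert c.com -> 10.0.0.2 (expiry=4+2=6). clock=4
Op 4: insert b.com -> 10.0.0.2 (expiry=4+8=12). clock=4
Op 5: tick 4 -> clock=8. purged={c.com}
Op 6: tick 1 -> clock=9.
Op 7: insert f.com -> 10.0.0.3 (expiry=9+7=16). clock=9
Op 8: tick 3 -> clock=12. purged={b.com}
Op 9: insert a.com -> 10.0.0.1 (expiry=12+14=26). clock=12
Op 10: tick 1 -> clock=13.
Op 11: tick 4 -> clock=17. purged={e.com,f.com}
Op 12: tick 2 -> clock=19.
Op 13: insert a.com -> 10.0.0.3 (expiry=19+8=27). clock=19
Op 14: insert f.com -> 10.0.0.3 (expiry=19+2=21). clock=19
Op 15: tick 4 -> clock=23. purged={f.com}
Op 16: tick 2 -> clock=25.
Op 17: insert a.com -> 10.0.0.2 (expiry=25+3=28). clock=25
Op 18: insert e.com -> 10.0.0.3 (expiry=25+13=38). clock=25
Op 19: tick 1 -> clock=26.
Op 20: insert d.com -> 10.0.0.2 (expiry=26+6=32). clock=26
Op 21: tick 2 -> clock=28. purged={a.com}
lookup e.com: present, ip=10.0.0.3 expiry=38 > clock=28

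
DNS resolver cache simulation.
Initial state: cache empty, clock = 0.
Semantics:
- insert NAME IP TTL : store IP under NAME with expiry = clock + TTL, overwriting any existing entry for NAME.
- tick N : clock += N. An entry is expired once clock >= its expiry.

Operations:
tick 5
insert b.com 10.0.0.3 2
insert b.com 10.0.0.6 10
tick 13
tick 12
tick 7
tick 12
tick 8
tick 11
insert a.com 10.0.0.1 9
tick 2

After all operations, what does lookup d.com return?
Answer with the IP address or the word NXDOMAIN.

Op 1: tick 5 -> clock=5.
Op 2: insert b.com -> 10.0.0.3 (expiry=5+2=7). clock=5
Op 3: insert b.com -> 10.0.0.6 (expiry=5+10=15). clock=5
Op 4: tick 13 -> clock=18. purged={b.com}
Op 5: tick 12 -> clock=30.
Op 6: tick 7 -> clock=37.
Op 7: tick 12 -> clock=49.
Op 8: tick 8 -> clock=57.
Op 9: tick 11 -> clock=68.
Op 10: insert a.com -> 10.0.0.1 (expiry=68+9=77). clock=68
Op 11: tick 2 -> clock=70.
lookup d.com: not in cache (expired or never inserted)

Answer: NXDOMAIN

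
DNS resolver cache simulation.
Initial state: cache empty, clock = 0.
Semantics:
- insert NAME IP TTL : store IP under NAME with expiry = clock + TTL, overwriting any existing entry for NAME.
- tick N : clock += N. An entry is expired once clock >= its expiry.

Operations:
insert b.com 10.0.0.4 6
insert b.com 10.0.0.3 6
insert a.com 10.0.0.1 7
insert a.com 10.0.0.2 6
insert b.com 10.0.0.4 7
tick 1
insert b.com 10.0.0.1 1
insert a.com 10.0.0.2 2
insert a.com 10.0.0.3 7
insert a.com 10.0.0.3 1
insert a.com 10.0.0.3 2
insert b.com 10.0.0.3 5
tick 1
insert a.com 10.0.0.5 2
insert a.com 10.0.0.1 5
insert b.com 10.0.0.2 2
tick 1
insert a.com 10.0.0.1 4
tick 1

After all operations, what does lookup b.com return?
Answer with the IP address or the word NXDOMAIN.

Answer: NXDOMAIN

Derivation:
Op 1: insert b.com -> 10.0.0.4 (expiry=0+6=6). clock=0
Op 2: insert b.com -> 10.0.0.3 (expiry=0+6=6). clock=0
Op 3: insert a.com -> 10.0.0.1 (expiry=0+7=7). clock=0
Op 4: insert a.com -> 10.0.0.2 (expiry=0+6=6). clock=0
Op 5: insert b.com -> 10.0.0.4 (expiry=0+7=7). clock=0
Op 6: tick 1 -> clock=1.
Op 7: insert b.com -> 10.0.0.1 (expiry=1+1=2). clock=1
Op 8: insert a.com -> 10.0.0.2 (expiry=1+2=3). clock=1
Op 9: insert a.com -> 10.0.0.3 (expiry=1+7=8). clock=1
Op 10: insert a.com -> 10.0.0.3 (expiry=1+1=2). clock=1
Op 11: insert a.com -> 10.0.0.3 (expiry=1+2=3). clock=1
Op 12: insert b.com -> 10.0.0.3 (expiry=1+5=6). clock=1
Op 13: tick 1 -> clock=2.
Op 14: insert a.com -> 10.0.0.5 (expiry=2+2=4). clock=2
Op 15: insert a.com -> 10.0.0.1 (expiry=2+5=7). clock=2
Op 16: insert b.com -> 10.0.0.2 (expiry=2+2=4). clock=2
Op 17: tick 1 -> clock=3.
Op 18: insert a.com -> 10.0.0.1 (expiry=3+4=7). clock=3
Op 19: tick 1 -> clock=4. purged={b.com}
lookup b.com: not in cache (expired or never inserted)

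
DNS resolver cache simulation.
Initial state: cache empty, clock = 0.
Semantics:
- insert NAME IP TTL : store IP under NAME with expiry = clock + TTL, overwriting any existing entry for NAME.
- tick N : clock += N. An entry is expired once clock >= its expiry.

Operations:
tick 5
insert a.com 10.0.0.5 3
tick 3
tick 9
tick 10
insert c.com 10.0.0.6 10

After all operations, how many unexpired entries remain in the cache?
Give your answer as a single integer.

Answer: 1

Derivation:
Op 1: tick 5 -> clock=5.
Op 2: insert a.com -> 10.0.0.5 (expiry=5+3=8). clock=5
Op 3: tick 3 -> clock=8. purged={a.com}
Op 4: tick 9 -> clock=17.
Op 5: tick 10 -> clock=27.
Op 6: insert c.com -> 10.0.0.6 (expiry=27+10=37). clock=27
Final cache (unexpired): {c.com} -> size=1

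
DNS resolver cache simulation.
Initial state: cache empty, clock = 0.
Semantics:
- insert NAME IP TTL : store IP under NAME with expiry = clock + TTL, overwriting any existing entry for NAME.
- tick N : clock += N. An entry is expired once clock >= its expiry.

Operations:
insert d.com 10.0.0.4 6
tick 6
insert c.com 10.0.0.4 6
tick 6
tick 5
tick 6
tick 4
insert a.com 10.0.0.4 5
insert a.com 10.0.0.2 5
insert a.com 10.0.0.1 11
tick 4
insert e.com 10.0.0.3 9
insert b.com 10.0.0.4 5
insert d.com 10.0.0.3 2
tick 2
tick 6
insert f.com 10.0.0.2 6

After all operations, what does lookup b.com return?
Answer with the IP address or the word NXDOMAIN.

Op 1: insert d.com -> 10.0.0.4 (expiry=0+6=6). clock=0
Op 2: tick 6 -> clock=6. purged={d.com}
Op 3: insert c.com -> 10.0.0.4 (expiry=6+6=12). clock=6
Op 4: tick 6 -> clock=12. purged={c.com}
Op 5: tick 5 -> clock=17.
Op 6: tick 6 -> clock=23.
Op 7: tick 4 -> clock=27.
Op 8: insert a.com -> 10.0.0.4 (expiry=27+5=32). clock=27
Op 9: insert a.com -> 10.0.0.2 (expiry=27+5=32). clock=27
Op 10: insert a.com -> 10.0.0.1 (expiry=27+11=38). clock=27
Op 11: tick 4 -> clock=31.
Op 12: insert e.com -> 10.0.0.3 (expiry=31+9=40). clock=31
Op 13: insert b.com -> 10.0.0.4 (expiry=31+5=36). clock=31
Op 14: insert d.com -> 10.0.0.3 (expiry=31+2=33). clock=31
Op 15: tick 2 -> clock=33. purged={d.com}
Op 16: tick 6 -> clock=39. purged={a.com,b.com}
Op 17: insert f.com -> 10.0.0.2 (expiry=39+6=45). clock=39
lookup b.com: not in cache (expired or never inserted)

Answer: NXDOMAIN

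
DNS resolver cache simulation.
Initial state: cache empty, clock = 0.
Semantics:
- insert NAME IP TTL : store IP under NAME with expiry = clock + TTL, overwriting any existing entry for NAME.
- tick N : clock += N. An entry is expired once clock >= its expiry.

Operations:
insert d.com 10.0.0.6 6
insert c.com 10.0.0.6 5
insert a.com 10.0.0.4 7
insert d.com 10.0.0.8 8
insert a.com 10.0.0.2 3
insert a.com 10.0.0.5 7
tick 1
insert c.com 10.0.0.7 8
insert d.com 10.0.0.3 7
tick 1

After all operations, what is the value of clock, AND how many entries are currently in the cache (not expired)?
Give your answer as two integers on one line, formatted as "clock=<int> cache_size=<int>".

Answer: clock=2 cache_size=3

Derivation:
Op 1: insert d.com -> 10.0.0.6 (expiry=0+6=6). clock=0
Op 2: insert c.com -> 10.0.0.6 (expiry=0+5=5). clock=0
Op 3: insert a.com -> 10.0.0.4 (expiry=0+7=7). clock=0
Op 4: insert d.com -> 10.0.0.8 (expiry=0+8=8). clock=0
Op 5: insert a.com -> 10.0.0.2 (expiry=0+3=3). clock=0
Op 6: insert a.com -> 10.0.0.5 (expiry=0+7=7). clock=0
Op 7: tick 1 -> clock=1.
Op 8: insert c.com -> 10.0.0.7 (expiry=1+8=9). clock=1
Op 9: insert d.com -> 10.0.0.3 (expiry=1+7=8). clock=1
Op 10: tick 1 -> clock=2.
Final clock = 2
Final cache (unexpired): {a.com,c.com,d.com} -> size=3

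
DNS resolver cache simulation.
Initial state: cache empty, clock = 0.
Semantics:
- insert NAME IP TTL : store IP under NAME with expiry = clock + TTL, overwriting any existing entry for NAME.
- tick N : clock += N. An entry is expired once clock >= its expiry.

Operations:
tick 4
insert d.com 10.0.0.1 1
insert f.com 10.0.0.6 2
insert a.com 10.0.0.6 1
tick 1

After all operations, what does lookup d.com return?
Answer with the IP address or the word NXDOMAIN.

Op 1: tick 4 -> clock=4.
Op 2: insert d.com -> 10.0.0.1 (expiry=4+1=5). clock=4
Op 3: insert f.com -> 10.0.0.6 (expiry=4+2=6). clock=4
Op 4: insert a.com -> 10.0.0.6 (expiry=4+1=5). clock=4
Op 5: tick 1 -> clock=5. purged={a.com,d.com}
lookup d.com: not in cache (expired or never inserted)

Answer: NXDOMAIN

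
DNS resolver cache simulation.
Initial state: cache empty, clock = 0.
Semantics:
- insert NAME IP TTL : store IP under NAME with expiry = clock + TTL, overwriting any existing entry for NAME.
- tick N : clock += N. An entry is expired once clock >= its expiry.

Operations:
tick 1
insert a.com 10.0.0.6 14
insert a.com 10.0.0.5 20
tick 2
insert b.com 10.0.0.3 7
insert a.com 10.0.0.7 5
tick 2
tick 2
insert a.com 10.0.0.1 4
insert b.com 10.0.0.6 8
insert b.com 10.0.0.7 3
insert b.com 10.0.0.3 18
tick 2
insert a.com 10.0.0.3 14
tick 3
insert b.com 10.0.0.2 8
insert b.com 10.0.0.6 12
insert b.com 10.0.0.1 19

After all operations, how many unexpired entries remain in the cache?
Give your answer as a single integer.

Op 1: tick 1 -> clock=1.
Op 2: insert a.com -> 10.0.0.6 (expiry=1+14=15). clock=1
Op 3: insert a.com -> 10.0.0.5 (expiry=1+20=21). clock=1
Op 4: tick 2 -> clock=3.
Op 5: insert b.com -> 10.0.0.3 (expiry=3+7=10). clock=3
Op 6: insert a.com -> 10.0.0.7 (expiry=3+5=8). clock=3
Op 7: tick 2 -> clock=5.
Op 8: tick 2 -> clock=7.
Op 9: insert a.com -> 10.0.0.1 (expiry=7+4=11). clock=7
Op 10: insert b.com -> 10.0.0.6 (expiry=7+8=15). clock=7
Op 11: insert b.com -> 10.0.0.7 (expiry=7+3=10). clock=7
Op 12: insert b.com -> 10.0.0.3 (expiry=7+18=25). clock=7
Op 13: tick 2 -> clock=9.
Op 14: insert a.com -> 10.0.0.3 (expiry=9+14=23). clock=9
Op 15: tick 3 -> clock=12.
Op 16: insert b.com -> 10.0.0.2 (expiry=12+8=20). clock=12
Op 17: insert b.com -> 10.0.0.6 (expiry=12+12=24). clock=12
Op 18: insert b.com -> 10.0.0.1 (expiry=12+19=31). clock=12
Final cache (unexpired): {a.com,b.com} -> size=2

Answer: 2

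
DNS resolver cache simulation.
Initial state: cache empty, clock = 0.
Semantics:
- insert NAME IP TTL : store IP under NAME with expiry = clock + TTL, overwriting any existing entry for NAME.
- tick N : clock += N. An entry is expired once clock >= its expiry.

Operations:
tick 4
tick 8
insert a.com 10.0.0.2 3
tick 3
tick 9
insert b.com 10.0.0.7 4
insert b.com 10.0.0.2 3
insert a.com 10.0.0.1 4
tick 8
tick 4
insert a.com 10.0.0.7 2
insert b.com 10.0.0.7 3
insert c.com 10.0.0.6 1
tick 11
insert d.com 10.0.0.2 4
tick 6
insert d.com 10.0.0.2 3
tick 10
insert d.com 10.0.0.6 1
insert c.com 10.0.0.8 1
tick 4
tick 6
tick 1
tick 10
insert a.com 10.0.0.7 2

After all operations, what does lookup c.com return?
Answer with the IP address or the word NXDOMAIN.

Answer: NXDOMAIN

Derivation:
Op 1: tick 4 -> clock=4.
Op 2: tick 8 -> clock=12.
Op 3: insert a.com -> 10.0.0.2 (expiry=12+3=15). clock=12
Op 4: tick 3 -> clock=15. purged={a.com}
Op 5: tick 9 -> clock=24.
Op 6: insert b.com -> 10.0.0.7 (expiry=24+4=28). clock=24
Op 7: insert b.com -> 10.0.0.2 (expiry=24+3=27). clock=24
Op 8: insert a.com -> 10.0.0.1 (expiry=24+4=28). clock=24
Op 9: tick 8 -> clock=32. purged={a.com,b.com}
Op 10: tick 4 -> clock=36.
Op 11: insert a.com -> 10.0.0.7 (expiry=36+2=38). clock=36
Op 12: insert b.com -> 10.0.0.7 (expiry=36+3=39). clock=36
Op 13: insert c.com -> 10.0.0.6 (expiry=36+1=37). clock=36
Op 14: tick 11 -> clock=47. purged={a.com,b.com,c.com}
Op 15: insert d.com -> 10.0.0.2 (expiry=47+4=51). clock=47
Op 16: tick 6 -> clock=53. purged={d.com}
Op 17: insert d.com -> 10.0.0.2 (expiry=53+3=56). clock=53
Op 18: tick 10 -> clock=63. purged={d.com}
Op 19: insert d.com -> 10.0.0.6 (expiry=63+1=64). clock=63
Op 20: insert c.com -> 10.0.0.8 (expiry=63+1=64). clock=63
Op 21: tick 4 -> clock=67. purged={c.com,d.com}
Op 22: tick 6 -> clock=73.
Op 23: tick 1 -> clock=74.
Op 24: tick 10 -> clock=84.
Op 25: insert a.com -> 10.0.0.7 (expiry=84+2=86). clock=84
lookup c.com: not in cache (expired or never inserted)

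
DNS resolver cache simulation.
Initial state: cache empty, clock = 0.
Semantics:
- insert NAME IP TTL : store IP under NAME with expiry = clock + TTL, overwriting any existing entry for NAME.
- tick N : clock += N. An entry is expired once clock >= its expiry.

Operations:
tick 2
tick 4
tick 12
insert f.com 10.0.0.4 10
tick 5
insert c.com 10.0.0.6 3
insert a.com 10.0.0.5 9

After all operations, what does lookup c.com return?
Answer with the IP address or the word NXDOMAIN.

Op 1: tick 2 -> clock=2.
Op 2: tick 4 -> clock=6.
Op 3: tick 12 -> clock=18.
Op 4: insert f.com -> 10.0.0.4 (expiry=18+10=28). clock=18
Op 5: tick 5 -> clock=23.
Op 6: insert c.com -> 10.0.0.6 (expiry=23+3=26). clock=23
Op 7: insert a.com -> 10.0.0.5 (expiry=23+9=32). clock=23
lookup c.com: present, ip=10.0.0.6 expiry=26 > clock=23

Answer: 10.0.0.6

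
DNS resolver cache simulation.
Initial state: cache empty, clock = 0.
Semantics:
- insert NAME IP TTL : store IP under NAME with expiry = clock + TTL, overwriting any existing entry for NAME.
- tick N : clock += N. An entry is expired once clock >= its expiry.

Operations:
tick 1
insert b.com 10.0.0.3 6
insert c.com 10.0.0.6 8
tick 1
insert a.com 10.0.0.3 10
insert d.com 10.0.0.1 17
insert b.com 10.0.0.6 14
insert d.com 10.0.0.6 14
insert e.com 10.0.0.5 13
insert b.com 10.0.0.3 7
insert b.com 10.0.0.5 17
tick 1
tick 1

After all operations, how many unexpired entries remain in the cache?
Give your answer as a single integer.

Answer: 5

Derivation:
Op 1: tick 1 -> clock=1.
Op 2: insert b.com -> 10.0.0.3 (expiry=1+6=7). clock=1
Op 3: insert c.com -> 10.0.0.6 (expiry=1+8=9). clock=1
Op 4: tick 1 -> clock=2.
Op 5: insert a.com -> 10.0.0.3 (expiry=2+10=12). clock=2
Op 6: insert d.com -> 10.0.0.1 (expiry=2+17=19). clock=2
Op 7: insert b.com -> 10.0.0.6 (expiry=2+14=16). clock=2
Op 8: insert d.com -> 10.0.0.6 (expiry=2+14=16). clock=2
Op 9: insert e.com -> 10.0.0.5 (expiry=2+13=15). clock=2
Op 10: insert b.com -> 10.0.0.3 (expiry=2+7=9). clock=2
Op 11: insert b.com -> 10.0.0.5 (expiry=2+17=19). clock=2
Op 12: tick 1 -> clock=3.
Op 13: tick 1 -> clock=4.
Final cache (unexpired): {a.com,b.com,c.com,d.com,e.com} -> size=5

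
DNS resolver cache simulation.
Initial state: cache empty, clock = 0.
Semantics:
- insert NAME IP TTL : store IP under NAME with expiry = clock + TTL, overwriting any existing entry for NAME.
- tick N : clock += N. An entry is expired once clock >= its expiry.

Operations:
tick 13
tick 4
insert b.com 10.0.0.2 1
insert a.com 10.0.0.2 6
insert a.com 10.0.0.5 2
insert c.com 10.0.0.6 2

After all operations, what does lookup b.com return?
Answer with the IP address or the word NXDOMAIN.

Answer: 10.0.0.2

Derivation:
Op 1: tick 13 -> clock=13.
Op 2: tick 4 -> clock=17.
Op 3: insert b.com -> 10.0.0.2 (expiry=17+1=18). clock=17
Op 4: insert a.com -> 10.0.0.2 (expiry=17+6=23). clock=17
Op 5: insert a.com -> 10.0.0.5 (expiry=17+2=19). clock=17
Op 6: insert c.com -> 10.0.0.6 (expiry=17+2=19). clock=17
lookup b.com: present, ip=10.0.0.2 expiry=18 > clock=17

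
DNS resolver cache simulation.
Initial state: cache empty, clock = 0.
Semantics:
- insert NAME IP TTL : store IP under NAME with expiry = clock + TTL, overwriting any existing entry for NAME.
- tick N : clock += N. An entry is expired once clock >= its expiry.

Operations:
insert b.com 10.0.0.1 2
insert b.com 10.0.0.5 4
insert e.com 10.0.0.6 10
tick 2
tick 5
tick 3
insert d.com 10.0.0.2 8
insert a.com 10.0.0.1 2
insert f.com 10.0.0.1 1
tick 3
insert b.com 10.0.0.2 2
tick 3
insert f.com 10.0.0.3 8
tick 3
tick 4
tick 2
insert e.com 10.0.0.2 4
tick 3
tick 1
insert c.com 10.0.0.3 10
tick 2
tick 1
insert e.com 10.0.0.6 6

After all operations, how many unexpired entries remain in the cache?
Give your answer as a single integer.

Answer: 2

Derivation:
Op 1: insert b.com -> 10.0.0.1 (expiry=0+2=2). clock=0
Op 2: insert b.com -> 10.0.0.5 (expiry=0+4=4). clock=0
Op 3: insert e.com -> 10.0.0.6 (expiry=0+10=10). clock=0
Op 4: tick 2 -> clock=2.
Op 5: tick 5 -> clock=7. purged={b.com}
Op 6: tick 3 -> clock=10. purged={e.com}
Op 7: insert d.com -> 10.0.0.2 (expiry=10+8=18). clock=10
Op 8: insert a.com -> 10.0.0.1 (expiry=10+2=12). clock=10
Op 9: insert f.com -> 10.0.0.1 (expiry=10+1=11). clock=10
Op 10: tick 3 -> clock=13. purged={a.com,f.com}
Op 11: insert b.com -> 10.0.0.2 (expiry=13+2=15). clock=13
Op 12: tick 3 -> clock=16. purged={b.com}
Op 13: insert f.com -> 10.0.0.3 (expiry=16+8=24). clock=16
Op 14: tick 3 -> clock=19. purged={d.com}
Op 15: tick 4 -> clock=23.
Op 16: tick 2 -> clock=25. purged={f.com}
Op 17: insert e.com -> 10.0.0.2 (expiry=25+4=29). clock=25
Op 18: tick 3 -> clock=28.
Op 19: tick 1 -> clock=29. purged={e.com}
Op 20: insert c.com -> 10.0.0.3 (expiry=29+10=39). clock=29
Op 21: tick 2 -> clock=31.
Op 22: tick 1 -> clock=32.
Op 23: insert e.com -> 10.0.0.6 (expiry=32+6=38). clock=32
Final cache (unexpired): {c.com,e.com} -> size=2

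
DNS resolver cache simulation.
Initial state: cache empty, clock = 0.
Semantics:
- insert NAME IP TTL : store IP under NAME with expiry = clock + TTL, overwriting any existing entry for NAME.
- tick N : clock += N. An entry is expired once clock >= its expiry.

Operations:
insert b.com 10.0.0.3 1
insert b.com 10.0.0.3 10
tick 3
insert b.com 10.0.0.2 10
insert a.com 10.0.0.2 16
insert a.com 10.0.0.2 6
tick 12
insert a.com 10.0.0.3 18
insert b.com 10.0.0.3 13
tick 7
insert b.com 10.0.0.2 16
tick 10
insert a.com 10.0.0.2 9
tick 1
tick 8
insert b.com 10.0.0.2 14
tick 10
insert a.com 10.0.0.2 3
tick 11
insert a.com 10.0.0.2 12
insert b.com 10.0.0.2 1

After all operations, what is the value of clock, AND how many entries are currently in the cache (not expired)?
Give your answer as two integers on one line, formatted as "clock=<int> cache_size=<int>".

Op 1: insert b.com -> 10.0.0.3 (expiry=0+1=1). clock=0
Op 2: insert b.com -> 10.0.0.3 (expiry=0+10=10). clock=0
Op 3: tick 3 -> clock=3.
Op 4: insert b.com -> 10.0.0.2 (expiry=3+10=13). clock=3
Op 5: insert a.com -> 10.0.0.2 (expiry=3+16=19). clock=3
Op 6: insert a.com -> 10.0.0.2 (expiry=3+6=9). clock=3
Op 7: tick 12 -> clock=15. purged={a.com,b.com}
Op 8: insert a.com -> 10.0.0.3 (expiry=15+18=33). clock=15
Op 9: insert b.com -> 10.0.0.3 (expiry=15+13=28). clock=15
Op 10: tick 7 -> clock=22.
Op 11: insert b.com -> 10.0.0.2 (expiry=22+16=38). clock=22
Op 12: tick 10 -> clock=32.
Op 13: insert a.com -> 10.0.0.2 (expiry=32+9=41). clock=32
Op 14: tick 1 -> clock=33.
Op 15: tick 8 -> clock=41. purged={a.com,b.com}
Op 16: insert b.com -> 10.0.0.2 (expiry=41+14=55). clock=41
Op 17: tick 10 -> clock=51.
Op 18: insert a.com -> 10.0.0.2 (expiry=51+3=54). clock=51
Op 19: tick 11 -> clock=62. purged={a.com,b.com}
Op 20: insert a.com -> 10.0.0.2 (expiry=62+12=74). clock=62
Op 21: insert b.com -> 10.0.0.2 (expiry=62+1=63). clock=62
Final clock = 62
Final cache (unexpired): {a.com,b.com} -> size=2

Answer: clock=62 cache_size=2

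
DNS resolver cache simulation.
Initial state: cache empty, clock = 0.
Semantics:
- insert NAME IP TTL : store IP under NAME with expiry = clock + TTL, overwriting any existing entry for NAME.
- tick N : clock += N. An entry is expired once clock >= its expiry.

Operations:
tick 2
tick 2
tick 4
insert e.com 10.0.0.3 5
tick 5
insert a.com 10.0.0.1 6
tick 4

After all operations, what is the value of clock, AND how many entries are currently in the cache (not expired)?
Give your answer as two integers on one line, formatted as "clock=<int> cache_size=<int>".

Answer: clock=17 cache_size=1

Derivation:
Op 1: tick 2 -> clock=2.
Op 2: tick 2 -> clock=4.
Op 3: tick 4 -> clock=8.
Op 4: insert e.com -> 10.0.0.3 (expiry=8+5=13). clock=8
Op 5: tick 5 -> clock=13. purged={e.com}
Op 6: insert a.com -> 10.0.0.1 (expiry=13+6=19). clock=13
Op 7: tick 4 -> clock=17.
Final clock = 17
Final cache (unexpired): {a.com} -> size=1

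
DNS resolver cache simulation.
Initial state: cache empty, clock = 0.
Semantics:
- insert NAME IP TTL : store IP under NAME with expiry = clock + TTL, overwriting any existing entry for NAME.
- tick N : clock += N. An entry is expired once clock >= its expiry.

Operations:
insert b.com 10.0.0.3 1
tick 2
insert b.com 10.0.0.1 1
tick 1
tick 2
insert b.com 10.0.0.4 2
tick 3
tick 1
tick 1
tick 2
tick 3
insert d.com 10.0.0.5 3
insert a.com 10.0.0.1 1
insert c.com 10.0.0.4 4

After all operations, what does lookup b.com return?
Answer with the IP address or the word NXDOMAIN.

Op 1: insert b.com -> 10.0.0.3 (expiry=0+1=1). clock=0
Op 2: tick 2 -> clock=2. purged={b.com}
Op 3: insert b.com -> 10.0.0.1 (expiry=2+1=3). clock=2
Op 4: tick 1 -> clock=3. purged={b.com}
Op 5: tick 2 -> clock=5.
Op 6: insert b.com -> 10.0.0.4 (expiry=5+2=7). clock=5
Op 7: tick 3 -> clock=8. purged={b.com}
Op 8: tick 1 -> clock=9.
Op 9: tick 1 -> clock=10.
Op 10: tick 2 -> clock=12.
Op 11: tick 3 -> clock=15.
Op 12: insert d.com -> 10.0.0.5 (expiry=15+3=18). clock=15
Op 13: insert a.com -> 10.0.0.1 (expiry=15+1=16). clock=15
Op 14: insert c.com -> 10.0.0.4 (expiry=15+4=19). clock=15
lookup b.com: not in cache (expired or never inserted)

Answer: NXDOMAIN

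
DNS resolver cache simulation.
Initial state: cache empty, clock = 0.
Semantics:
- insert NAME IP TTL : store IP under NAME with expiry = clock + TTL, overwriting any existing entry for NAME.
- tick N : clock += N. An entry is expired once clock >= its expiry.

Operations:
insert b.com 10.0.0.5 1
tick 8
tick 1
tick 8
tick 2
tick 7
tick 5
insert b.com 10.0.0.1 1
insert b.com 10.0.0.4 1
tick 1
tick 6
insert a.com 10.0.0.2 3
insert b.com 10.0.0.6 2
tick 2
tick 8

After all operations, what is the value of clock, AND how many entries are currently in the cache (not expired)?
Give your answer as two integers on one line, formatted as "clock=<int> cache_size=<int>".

Answer: clock=48 cache_size=0

Derivation:
Op 1: insert b.com -> 10.0.0.5 (expiry=0+1=1). clock=0
Op 2: tick 8 -> clock=8. purged={b.com}
Op 3: tick 1 -> clock=9.
Op 4: tick 8 -> clock=17.
Op 5: tick 2 -> clock=19.
Op 6: tick 7 -> clock=26.
Op 7: tick 5 -> clock=31.
Op 8: insert b.com -> 10.0.0.1 (expiry=31+1=32). clock=31
Op 9: insert b.com -> 10.0.0.4 (expiry=31+1=32). clock=31
Op 10: tick 1 -> clock=32. purged={b.com}
Op 11: tick 6 -> clock=38.
Op 12: insert a.com -> 10.0.0.2 (expiry=38+3=41). clock=38
Op 13: insert b.com -> 10.0.0.6 (expiry=38+2=40). clock=38
Op 14: tick 2 -> clock=40. purged={b.com}
Op 15: tick 8 -> clock=48. purged={a.com}
Final clock = 48
Final cache (unexpired): {} -> size=0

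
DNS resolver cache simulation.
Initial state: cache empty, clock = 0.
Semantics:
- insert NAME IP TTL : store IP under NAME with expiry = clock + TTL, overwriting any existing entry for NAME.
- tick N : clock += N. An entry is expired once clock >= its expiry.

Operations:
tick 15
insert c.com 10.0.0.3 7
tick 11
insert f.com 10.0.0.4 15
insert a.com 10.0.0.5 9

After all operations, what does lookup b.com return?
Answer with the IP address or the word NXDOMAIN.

Op 1: tick 15 -> clock=15.
Op 2: insert c.com -> 10.0.0.3 (expiry=15+7=22). clock=15
Op 3: tick 11 -> clock=26. purged={c.com}
Op 4: insert f.com -> 10.0.0.4 (expiry=26+15=41). clock=26
Op 5: insert a.com -> 10.0.0.5 (expiry=26+9=35). clock=26
lookup b.com: not in cache (expired or never inserted)

Answer: NXDOMAIN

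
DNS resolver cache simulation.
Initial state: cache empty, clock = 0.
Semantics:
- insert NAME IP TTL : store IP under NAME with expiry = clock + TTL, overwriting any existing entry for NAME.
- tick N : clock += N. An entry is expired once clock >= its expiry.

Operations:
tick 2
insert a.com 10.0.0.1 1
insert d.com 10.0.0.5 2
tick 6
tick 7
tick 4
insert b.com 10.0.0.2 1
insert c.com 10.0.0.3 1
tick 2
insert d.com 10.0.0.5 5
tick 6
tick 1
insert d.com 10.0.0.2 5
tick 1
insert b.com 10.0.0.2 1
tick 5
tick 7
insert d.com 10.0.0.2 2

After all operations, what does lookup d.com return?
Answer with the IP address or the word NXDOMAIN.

Op 1: tick 2 -> clock=2.
Op 2: insert a.com -> 10.0.0.1 (expiry=2+1=3). clock=2
Op 3: insert d.com -> 10.0.0.5 (expiry=2+2=4). clock=2
Op 4: tick 6 -> clock=8. purged={a.com,d.com}
Op 5: tick 7 -> clock=15.
Op 6: tick 4 -> clock=19.
Op 7: insert b.com -> 10.0.0.2 (expiry=19+1=20). clock=19
Op 8: insert c.com -> 10.0.0.3 (expiry=19+1=20). clock=19
Op 9: tick 2 -> clock=21. purged={b.com,c.com}
Op 10: insert d.com -> 10.0.0.5 (expiry=21+5=26). clock=21
Op 11: tick 6 -> clock=27. purged={d.com}
Op 12: tick 1 -> clock=28.
Op 13: insert d.com -> 10.0.0.2 (expiry=28+5=33). clock=28
Op 14: tick 1 -> clock=29.
Op 15: insert b.com -> 10.0.0.2 (expiry=29+1=30). clock=29
Op 16: tick 5 -> clock=34. purged={b.com,d.com}
Op 17: tick 7 -> clock=41.
Op 18: insert d.com -> 10.0.0.2 (expiry=41+2=43). clock=41
lookup d.com: present, ip=10.0.0.2 expiry=43 > clock=41

Answer: 10.0.0.2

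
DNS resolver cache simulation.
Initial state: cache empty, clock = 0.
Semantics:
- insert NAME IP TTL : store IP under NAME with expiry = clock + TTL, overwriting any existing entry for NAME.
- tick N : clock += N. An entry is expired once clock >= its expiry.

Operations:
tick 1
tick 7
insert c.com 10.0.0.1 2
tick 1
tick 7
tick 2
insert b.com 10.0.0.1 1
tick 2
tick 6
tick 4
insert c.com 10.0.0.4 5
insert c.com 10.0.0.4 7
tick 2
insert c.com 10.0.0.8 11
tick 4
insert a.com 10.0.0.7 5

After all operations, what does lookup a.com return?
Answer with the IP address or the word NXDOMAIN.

Answer: 10.0.0.7

Derivation:
Op 1: tick 1 -> clock=1.
Op 2: tick 7 -> clock=8.
Op 3: insert c.com -> 10.0.0.1 (expiry=8+2=10). clock=8
Op 4: tick 1 -> clock=9.
Op 5: tick 7 -> clock=16. purged={c.com}
Op 6: tick 2 -> clock=18.
Op 7: insert b.com -> 10.0.0.1 (expiry=18+1=19). clock=18
Op 8: tick 2 -> clock=20. purged={b.com}
Op 9: tick 6 -> clock=26.
Op 10: tick 4 -> clock=30.
Op 11: insert c.com -> 10.0.0.4 (expiry=30+5=35). clock=30
Op 12: insert c.com -> 10.0.0.4 (expiry=30+7=37). clock=30
Op 13: tick 2 -> clock=32.
Op 14: insert c.com -> 10.0.0.8 (expiry=32+11=43). clock=32
Op 15: tick 4 -> clock=36.
Op 16: insert a.com -> 10.0.0.7 (expiry=36+5=41). clock=36
lookup a.com: present, ip=10.0.0.7 expiry=41 > clock=36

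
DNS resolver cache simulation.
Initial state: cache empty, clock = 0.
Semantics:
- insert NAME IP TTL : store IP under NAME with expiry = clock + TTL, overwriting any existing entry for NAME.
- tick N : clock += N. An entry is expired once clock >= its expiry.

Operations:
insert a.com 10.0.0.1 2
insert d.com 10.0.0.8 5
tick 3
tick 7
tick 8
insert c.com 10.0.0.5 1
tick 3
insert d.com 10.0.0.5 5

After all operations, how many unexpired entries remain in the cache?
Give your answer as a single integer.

Op 1: insert a.com -> 10.0.0.1 (expiry=0+2=2). clock=0
Op 2: insert d.com -> 10.0.0.8 (expiry=0+5=5). clock=0
Op 3: tick 3 -> clock=3. purged={a.com}
Op 4: tick 7 -> clock=10. purged={d.com}
Op 5: tick 8 -> clock=18.
Op 6: insert c.com -> 10.0.0.5 (expiry=18+1=19). clock=18
Op 7: tick 3 -> clock=21. purged={c.com}
Op 8: insert d.com -> 10.0.0.5 (expiry=21+5=26). clock=21
Final cache (unexpired): {d.com} -> size=1

Answer: 1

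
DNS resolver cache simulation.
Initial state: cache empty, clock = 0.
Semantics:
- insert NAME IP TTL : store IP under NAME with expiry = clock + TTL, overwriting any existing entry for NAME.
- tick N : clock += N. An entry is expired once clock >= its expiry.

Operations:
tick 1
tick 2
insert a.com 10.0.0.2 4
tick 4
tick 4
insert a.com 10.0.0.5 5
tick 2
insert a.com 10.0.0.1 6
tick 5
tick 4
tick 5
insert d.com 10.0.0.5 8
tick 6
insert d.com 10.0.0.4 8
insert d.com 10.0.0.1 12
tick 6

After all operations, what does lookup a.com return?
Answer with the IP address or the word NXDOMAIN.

Answer: NXDOMAIN

Derivation:
Op 1: tick 1 -> clock=1.
Op 2: tick 2 -> clock=3.
Op 3: insert a.com -> 10.0.0.2 (expiry=3+4=7). clock=3
Op 4: tick 4 -> clock=7. purged={a.com}
Op 5: tick 4 -> clock=11.
Op 6: insert a.com -> 10.0.0.5 (expiry=11+5=16). clock=11
Op 7: tick 2 -> clock=13.
Op 8: insert a.com -> 10.0.0.1 (expiry=13+6=19). clock=13
Op 9: tick 5 -> clock=18.
Op 10: tick 4 -> clock=22. purged={a.com}
Op 11: tick 5 -> clock=27.
Op 12: insert d.com -> 10.0.0.5 (expiry=27+8=35). clock=27
Op 13: tick 6 -> clock=33.
Op 14: insert d.com -> 10.0.0.4 (expiry=33+8=41). clock=33
Op 15: insert d.com -> 10.0.0.1 (expiry=33+12=45). clock=33
Op 16: tick 6 -> clock=39.
lookup a.com: not in cache (expired or never inserted)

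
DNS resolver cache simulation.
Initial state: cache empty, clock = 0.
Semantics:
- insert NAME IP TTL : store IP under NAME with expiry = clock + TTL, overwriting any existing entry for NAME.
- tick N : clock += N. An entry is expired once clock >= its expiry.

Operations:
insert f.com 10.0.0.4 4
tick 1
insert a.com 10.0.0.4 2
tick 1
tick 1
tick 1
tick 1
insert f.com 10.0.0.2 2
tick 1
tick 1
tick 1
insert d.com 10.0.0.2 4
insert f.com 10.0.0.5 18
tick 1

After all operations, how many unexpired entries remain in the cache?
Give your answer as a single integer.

Answer: 2

Derivation:
Op 1: insert f.com -> 10.0.0.4 (expiry=0+4=4). clock=0
Op 2: tick 1 -> clock=1.
Op 3: insert a.com -> 10.0.0.4 (expiry=1+2=3). clock=1
Op 4: tick 1 -> clock=2.
Op 5: tick 1 -> clock=3. purged={a.com}
Op 6: tick 1 -> clock=4. purged={f.com}
Op 7: tick 1 -> clock=5.
Op 8: insert f.com -> 10.0.0.2 (expiry=5+2=7). clock=5
Op 9: tick 1 -> clock=6.
Op 10: tick 1 -> clock=7. purged={f.com}
Op 11: tick 1 -> clock=8.
Op 12: insert d.com -> 10.0.0.2 (expiry=8+4=12). clock=8
Op 13: insert f.com -> 10.0.0.5 (expiry=8+18=26). clock=8
Op 14: tick 1 -> clock=9.
Final cache (unexpired): {d.com,f.com} -> size=2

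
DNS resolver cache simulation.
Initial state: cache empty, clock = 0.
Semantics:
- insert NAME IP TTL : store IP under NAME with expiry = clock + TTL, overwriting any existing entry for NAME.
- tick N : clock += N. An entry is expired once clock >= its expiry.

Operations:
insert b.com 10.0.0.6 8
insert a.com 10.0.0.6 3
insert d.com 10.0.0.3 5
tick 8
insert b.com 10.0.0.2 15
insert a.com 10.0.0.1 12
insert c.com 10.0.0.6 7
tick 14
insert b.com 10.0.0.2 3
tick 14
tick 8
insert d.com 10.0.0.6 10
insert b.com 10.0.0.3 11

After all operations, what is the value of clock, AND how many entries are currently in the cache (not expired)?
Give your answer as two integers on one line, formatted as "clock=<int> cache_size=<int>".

Op 1: insert b.com -> 10.0.0.6 (expiry=0+8=8). clock=0
Op 2: insert a.com -> 10.0.0.6 (expiry=0+3=3). clock=0
Op 3: insert d.com -> 10.0.0.3 (expiry=0+5=5). clock=0
Op 4: tick 8 -> clock=8. purged={a.com,b.com,d.com}
Op 5: insert b.com -> 10.0.0.2 (expiry=8+15=23). clock=8
Op 6: insert a.com -> 10.0.0.1 (expiry=8+12=20). clock=8
Op 7: insert c.com -> 10.0.0.6 (expiry=8+7=15). clock=8
Op 8: tick 14 -> clock=22. purged={a.com,c.com}
Op 9: insert b.com -> 10.0.0.2 (expiry=22+3=25). clock=22
Op 10: tick 14 -> clock=36. purged={b.com}
Op 11: tick 8 -> clock=44.
Op 12: insert d.com -> 10.0.0.6 (expiry=44+10=54). clock=44
Op 13: insert b.com -> 10.0.0.3 (expiry=44+11=55). clock=44
Final clock = 44
Final cache (unexpired): {b.com,d.com} -> size=2

Answer: clock=44 cache_size=2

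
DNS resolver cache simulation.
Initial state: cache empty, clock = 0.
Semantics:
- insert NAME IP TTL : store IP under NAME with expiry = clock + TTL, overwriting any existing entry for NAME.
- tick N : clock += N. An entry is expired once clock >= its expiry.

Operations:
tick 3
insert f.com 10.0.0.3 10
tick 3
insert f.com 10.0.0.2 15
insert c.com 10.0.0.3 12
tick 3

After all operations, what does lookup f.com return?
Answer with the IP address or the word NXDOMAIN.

Op 1: tick 3 -> clock=3.
Op 2: insert f.com -> 10.0.0.3 (expiry=3+10=13). clock=3
Op 3: tick 3 -> clock=6.
Op 4: insert f.com -> 10.0.0.2 (expiry=6+15=21). clock=6
Op 5: insert c.com -> 10.0.0.3 (expiry=6+12=18). clock=6
Op 6: tick 3 -> clock=9.
lookup f.com: present, ip=10.0.0.2 expiry=21 > clock=9

Answer: 10.0.0.2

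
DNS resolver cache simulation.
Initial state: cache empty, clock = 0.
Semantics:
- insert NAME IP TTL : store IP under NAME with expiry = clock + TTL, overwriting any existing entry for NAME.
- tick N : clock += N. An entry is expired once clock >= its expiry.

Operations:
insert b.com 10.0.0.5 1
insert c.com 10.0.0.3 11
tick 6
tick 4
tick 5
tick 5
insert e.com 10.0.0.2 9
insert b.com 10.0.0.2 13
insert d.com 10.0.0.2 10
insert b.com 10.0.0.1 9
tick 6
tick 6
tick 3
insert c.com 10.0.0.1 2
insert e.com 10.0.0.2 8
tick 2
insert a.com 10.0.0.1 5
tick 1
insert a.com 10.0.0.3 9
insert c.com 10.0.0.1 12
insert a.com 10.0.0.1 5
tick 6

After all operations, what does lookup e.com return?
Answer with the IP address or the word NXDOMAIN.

Op 1: insert b.com -> 10.0.0.5 (expiry=0+1=1). clock=0
Op 2: insert c.com -> 10.0.0.3 (expiry=0+11=11). clock=0
Op 3: tick 6 -> clock=6. purged={b.com}
Op 4: tick 4 -> clock=10.
Op 5: tick 5 -> clock=15. purged={c.com}
Op 6: tick 5 -> clock=20.
Op 7: insert e.com -> 10.0.0.2 (expiry=20+9=29). clock=20
Op 8: insert b.com -> 10.0.0.2 (expiry=20+13=33). clock=20
Op 9: insert d.com -> 10.0.0.2 (expiry=20+10=30). clock=20
Op 10: insert b.com -> 10.0.0.1 (expiry=20+9=29). clock=20
Op 11: tick 6 -> clock=26.
Op 12: tick 6 -> clock=32. purged={b.com,d.com,e.com}
Op 13: tick 3 -> clock=35.
Op 14: insert c.com -> 10.0.0.1 (expiry=35+2=37). clock=35
Op 15: insert e.com -> 10.0.0.2 (expiry=35+8=43). clock=35
Op 16: tick 2 -> clock=37. purged={c.com}
Op 17: insert a.com -> 10.0.0.1 (expiry=37+5=42). clock=37
Op 18: tick 1 -> clock=38.
Op 19: insert a.com -> 10.0.0.3 (expiry=38+9=47). clock=38
Op 20: insert c.com -> 10.0.0.1 (expiry=38+12=50). clock=38
Op 21: insert a.com -> 10.0.0.1 (expiry=38+5=43). clock=38
Op 22: tick 6 -> clock=44. purged={a.com,e.com}
lookup e.com: not in cache (expired or never inserted)

Answer: NXDOMAIN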